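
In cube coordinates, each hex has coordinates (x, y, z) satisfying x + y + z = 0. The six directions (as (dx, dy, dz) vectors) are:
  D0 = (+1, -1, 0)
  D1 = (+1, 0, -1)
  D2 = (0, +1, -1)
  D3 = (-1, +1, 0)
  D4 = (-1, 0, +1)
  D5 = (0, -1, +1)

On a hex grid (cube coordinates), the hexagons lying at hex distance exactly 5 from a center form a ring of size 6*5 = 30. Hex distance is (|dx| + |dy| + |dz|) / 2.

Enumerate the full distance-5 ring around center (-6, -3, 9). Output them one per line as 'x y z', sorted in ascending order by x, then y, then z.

Walk ring at distance 5 from (-6, -3, 9):
Start at center + D4*5 = (-11, -3, 14)
  hex 0: (-11, -3, 14)
  hex 1: (-10, -4, 14)
  hex 2: (-9, -5, 14)
  hex 3: (-8, -6, 14)
  hex 4: (-7, -7, 14)
  hex 5: (-6, -8, 14)
  hex 6: (-5, -8, 13)
  hex 7: (-4, -8, 12)
  hex 8: (-3, -8, 11)
  hex 9: (-2, -8, 10)
  hex 10: (-1, -8, 9)
  hex 11: (-1, -7, 8)
  hex 12: (-1, -6, 7)
  hex 13: (-1, -5, 6)
  hex 14: (-1, -4, 5)
  hex 15: (-1, -3, 4)
  hex 16: (-2, -2, 4)
  hex 17: (-3, -1, 4)
  hex 18: (-4, 0, 4)
  hex 19: (-5, 1, 4)
  hex 20: (-6, 2, 4)
  hex 21: (-7, 2, 5)
  hex 22: (-8, 2, 6)
  hex 23: (-9, 2, 7)
  hex 24: (-10, 2, 8)
  hex 25: (-11, 2, 9)
  hex 26: (-11, 1, 10)
  hex 27: (-11, 0, 11)
  hex 28: (-11, -1, 12)
  hex 29: (-11, -2, 13)
Sorted: 30 hexes.

Answer: -11 -3 14
-11 -2 13
-11 -1 12
-11 0 11
-11 1 10
-11 2 9
-10 -4 14
-10 2 8
-9 -5 14
-9 2 7
-8 -6 14
-8 2 6
-7 -7 14
-7 2 5
-6 -8 14
-6 2 4
-5 -8 13
-5 1 4
-4 -8 12
-4 0 4
-3 -8 11
-3 -1 4
-2 -8 10
-2 -2 4
-1 -8 9
-1 -7 8
-1 -6 7
-1 -5 6
-1 -4 5
-1 -3 4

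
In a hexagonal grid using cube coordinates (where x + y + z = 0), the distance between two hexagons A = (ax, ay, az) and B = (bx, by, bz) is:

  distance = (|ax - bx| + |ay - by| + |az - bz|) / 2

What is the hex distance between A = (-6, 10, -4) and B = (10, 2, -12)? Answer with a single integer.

Answer: 16

Derivation:
|ax - bx| = |-6 - 10| = 16
|ay - by| = |10 - 2| = 8
|az - bz| = |-4 - (-12)| = 8
distance = (16 + 8 + 8) / 2 = 32 / 2 = 16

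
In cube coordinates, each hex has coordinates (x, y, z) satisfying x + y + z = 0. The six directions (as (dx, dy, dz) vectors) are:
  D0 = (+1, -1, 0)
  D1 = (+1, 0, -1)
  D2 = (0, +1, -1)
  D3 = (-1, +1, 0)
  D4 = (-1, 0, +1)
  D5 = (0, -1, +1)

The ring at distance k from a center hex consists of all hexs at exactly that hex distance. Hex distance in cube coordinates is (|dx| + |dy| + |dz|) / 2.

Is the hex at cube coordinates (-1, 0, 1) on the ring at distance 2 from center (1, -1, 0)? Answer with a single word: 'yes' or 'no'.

|px - cx| = |-1 - 1| = 2
|py - cy| = |0 - (-1)| = 1
|pz - cz| = |1 - 0| = 1
distance = (2+1+1)/2 = 4/2 = 2
radius = 2; distance == radius -> yes

Answer: yes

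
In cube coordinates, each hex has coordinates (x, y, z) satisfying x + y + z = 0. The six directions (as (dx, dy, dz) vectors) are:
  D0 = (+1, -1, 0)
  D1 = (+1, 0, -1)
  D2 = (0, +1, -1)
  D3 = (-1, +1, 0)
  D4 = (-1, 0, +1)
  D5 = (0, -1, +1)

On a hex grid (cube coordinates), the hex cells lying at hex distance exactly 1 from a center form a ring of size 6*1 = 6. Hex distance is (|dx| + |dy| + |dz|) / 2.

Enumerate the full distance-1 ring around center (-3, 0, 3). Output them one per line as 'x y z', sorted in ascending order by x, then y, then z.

Walk ring at distance 1 from (-3, 0, 3):
Start at center + D4*1 = (-4, 0, 4)
  hex 0: (-4, 0, 4)
  hex 1: (-3, -1, 4)
  hex 2: (-2, -1, 3)
  hex 3: (-2, 0, 2)
  hex 4: (-3, 1, 2)
  hex 5: (-4, 1, 3)
Sorted: 6 hexes.

Answer: -4 0 4
-4 1 3
-3 -1 4
-3 1 2
-2 -1 3
-2 0 2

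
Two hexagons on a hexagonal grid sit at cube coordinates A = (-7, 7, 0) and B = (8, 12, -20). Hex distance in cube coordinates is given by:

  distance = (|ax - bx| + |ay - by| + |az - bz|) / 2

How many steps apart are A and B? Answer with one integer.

Answer: 20

Derivation:
|ax - bx| = |-7 - 8| = 15
|ay - by| = |7 - 12| = 5
|az - bz| = |0 - (-20)| = 20
distance = (15 + 5 + 20) / 2 = 40 / 2 = 20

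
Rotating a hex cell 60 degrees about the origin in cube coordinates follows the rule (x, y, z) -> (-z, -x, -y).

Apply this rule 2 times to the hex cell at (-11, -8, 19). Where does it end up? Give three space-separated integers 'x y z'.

Answer: -8 19 -11

Derivation:
Start: (-11, -8, 19)
Step 1: (-11, -8, 19) -> (-(19), -(-11), -(-8)) = (-19, 11, 8)
Step 2: (-19, 11, 8) -> (-(8), -(-19), -(11)) = (-8, 19, -11)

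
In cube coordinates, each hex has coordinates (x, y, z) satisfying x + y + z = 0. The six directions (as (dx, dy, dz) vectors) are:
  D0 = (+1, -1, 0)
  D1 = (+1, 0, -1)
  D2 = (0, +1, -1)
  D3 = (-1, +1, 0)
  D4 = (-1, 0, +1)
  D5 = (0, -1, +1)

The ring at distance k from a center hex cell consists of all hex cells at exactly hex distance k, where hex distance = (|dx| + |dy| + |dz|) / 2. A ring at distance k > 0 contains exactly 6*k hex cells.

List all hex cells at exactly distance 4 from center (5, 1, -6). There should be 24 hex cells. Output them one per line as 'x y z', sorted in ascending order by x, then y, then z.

Answer: 1 1 -2
1 2 -3
1 3 -4
1 4 -5
1 5 -6
2 0 -2
2 5 -7
3 -1 -2
3 5 -8
4 -2 -2
4 5 -9
5 -3 -2
5 5 -10
6 -3 -3
6 4 -10
7 -3 -4
7 3 -10
8 -3 -5
8 2 -10
9 -3 -6
9 -2 -7
9 -1 -8
9 0 -9
9 1 -10

Derivation:
Walk ring at distance 4 from (5, 1, -6):
Start at center + D4*4 = (1, 1, -2)
  hex 0: (1, 1, -2)
  hex 1: (2, 0, -2)
  hex 2: (3, -1, -2)
  hex 3: (4, -2, -2)
  hex 4: (5, -3, -2)
  hex 5: (6, -3, -3)
  hex 6: (7, -3, -4)
  hex 7: (8, -3, -5)
  hex 8: (9, -3, -6)
  hex 9: (9, -2, -7)
  hex 10: (9, -1, -8)
  hex 11: (9, 0, -9)
  hex 12: (9, 1, -10)
  hex 13: (8, 2, -10)
  hex 14: (7, 3, -10)
  hex 15: (6, 4, -10)
  hex 16: (5, 5, -10)
  hex 17: (4, 5, -9)
  hex 18: (3, 5, -8)
  hex 19: (2, 5, -7)
  hex 20: (1, 5, -6)
  hex 21: (1, 4, -5)
  hex 22: (1, 3, -4)
  hex 23: (1, 2, -3)
Sorted: 24 hexes.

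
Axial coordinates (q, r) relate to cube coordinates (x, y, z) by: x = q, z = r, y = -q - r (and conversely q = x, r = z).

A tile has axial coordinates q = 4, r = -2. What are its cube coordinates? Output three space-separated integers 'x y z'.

x = q = 4
z = r = -2
y = -x - z = -(4) - (-2) = -2

Answer: 4 -2 -2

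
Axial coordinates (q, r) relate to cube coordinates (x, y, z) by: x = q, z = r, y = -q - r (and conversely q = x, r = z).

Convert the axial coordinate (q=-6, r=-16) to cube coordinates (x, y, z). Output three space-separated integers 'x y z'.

Answer: -6 22 -16

Derivation:
x = q = -6
z = r = -16
y = -x - z = -(-6) - (-16) = 22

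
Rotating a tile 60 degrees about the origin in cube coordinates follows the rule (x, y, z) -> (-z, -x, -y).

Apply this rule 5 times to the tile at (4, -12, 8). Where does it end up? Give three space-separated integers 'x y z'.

Start: (4, -12, 8)
Step 1: (4, -12, 8) -> (-(8), -(4), -(-12)) = (-8, -4, 12)
Step 2: (-8, -4, 12) -> (-(12), -(-8), -(-4)) = (-12, 8, 4)
Step 3: (-12, 8, 4) -> (-(4), -(-12), -(8)) = (-4, 12, -8)
Step 4: (-4, 12, -8) -> (-(-8), -(-4), -(12)) = (8, 4, -12)
Step 5: (8, 4, -12) -> (-(-12), -(8), -(4)) = (12, -8, -4)

Answer: 12 -8 -4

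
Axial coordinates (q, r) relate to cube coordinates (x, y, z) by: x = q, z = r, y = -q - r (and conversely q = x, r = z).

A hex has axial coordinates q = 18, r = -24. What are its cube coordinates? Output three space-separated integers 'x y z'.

x = q = 18
z = r = -24
y = -x - z = -(18) - (-24) = 6

Answer: 18 6 -24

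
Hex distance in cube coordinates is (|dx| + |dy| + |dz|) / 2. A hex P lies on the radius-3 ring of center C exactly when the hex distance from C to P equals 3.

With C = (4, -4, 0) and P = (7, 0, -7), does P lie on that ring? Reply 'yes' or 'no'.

|px - cx| = |7 - 4| = 3
|py - cy| = |0 - (-4)| = 4
|pz - cz| = |-7 - 0| = 7
distance = (3+4+7)/2 = 14/2 = 7
radius = 3; distance != radius -> no

Answer: no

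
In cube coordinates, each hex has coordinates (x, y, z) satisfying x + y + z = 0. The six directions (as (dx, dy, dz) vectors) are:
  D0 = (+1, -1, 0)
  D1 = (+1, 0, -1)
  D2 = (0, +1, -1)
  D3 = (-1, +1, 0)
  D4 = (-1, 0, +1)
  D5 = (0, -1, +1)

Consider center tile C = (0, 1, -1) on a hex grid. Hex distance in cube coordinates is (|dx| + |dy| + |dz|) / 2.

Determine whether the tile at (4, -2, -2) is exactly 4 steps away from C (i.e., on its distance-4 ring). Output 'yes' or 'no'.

Answer: yes

Derivation:
|px - cx| = |4 - 0| = 4
|py - cy| = |-2 - 1| = 3
|pz - cz| = |-2 - (-1)| = 1
distance = (4+3+1)/2 = 8/2 = 4
radius = 4; distance == radius -> yes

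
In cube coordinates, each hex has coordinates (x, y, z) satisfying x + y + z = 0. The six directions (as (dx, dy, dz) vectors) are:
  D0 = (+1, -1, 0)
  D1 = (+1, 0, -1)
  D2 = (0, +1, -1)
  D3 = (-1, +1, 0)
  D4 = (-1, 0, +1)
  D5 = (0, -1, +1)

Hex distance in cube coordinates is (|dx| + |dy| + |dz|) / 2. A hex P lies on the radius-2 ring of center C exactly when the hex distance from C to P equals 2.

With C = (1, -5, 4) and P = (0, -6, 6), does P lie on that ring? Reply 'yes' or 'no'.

|px - cx| = |0 - 1| = 1
|py - cy| = |-6 - (-5)| = 1
|pz - cz| = |6 - 4| = 2
distance = (1+1+2)/2 = 4/2 = 2
radius = 2; distance == radius -> yes

Answer: yes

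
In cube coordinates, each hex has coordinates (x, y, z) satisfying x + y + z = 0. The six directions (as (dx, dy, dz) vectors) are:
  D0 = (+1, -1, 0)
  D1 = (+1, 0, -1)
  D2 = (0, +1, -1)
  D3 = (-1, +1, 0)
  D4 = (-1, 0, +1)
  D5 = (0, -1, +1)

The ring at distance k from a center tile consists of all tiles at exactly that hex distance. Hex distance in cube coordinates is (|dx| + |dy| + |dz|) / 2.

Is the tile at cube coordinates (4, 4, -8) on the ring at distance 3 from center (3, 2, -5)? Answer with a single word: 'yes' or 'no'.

|px - cx| = |4 - 3| = 1
|py - cy| = |4 - 2| = 2
|pz - cz| = |-8 - (-5)| = 3
distance = (1+2+3)/2 = 6/2 = 3
radius = 3; distance == radius -> yes

Answer: yes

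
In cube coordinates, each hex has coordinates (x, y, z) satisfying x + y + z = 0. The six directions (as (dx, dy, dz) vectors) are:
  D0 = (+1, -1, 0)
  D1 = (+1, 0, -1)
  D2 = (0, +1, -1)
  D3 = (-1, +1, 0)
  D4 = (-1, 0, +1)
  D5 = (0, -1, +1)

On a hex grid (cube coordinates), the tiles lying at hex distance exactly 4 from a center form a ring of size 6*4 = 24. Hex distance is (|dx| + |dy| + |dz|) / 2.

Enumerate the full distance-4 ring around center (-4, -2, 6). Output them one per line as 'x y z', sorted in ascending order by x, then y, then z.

Walk ring at distance 4 from (-4, -2, 6):
Start at center + D4*4 = (-8, -2, 10)
  hex 0: (-8, -2, 10)
  hex 1: (-7, -3, 10)
  hex 2: (-6, -4, 10)
  hex 3: (-5, -5, 10)
  hex 4: (-4, -6, 10)
  hex 5: (-3, -6, 9)
  hex 6: (-2, -6, 8)
  hex 7: (-1, -6, 7)
  hex 8: (0, -6, 6)
  hex 9: (0, -5, 5)
  hex 10: (0, -4, 4)
  hex 11: (0, -3, 3)
  hex 12: (0, -2, 2)
  hex 13: (-1, -1, 2)
  hex 14: (-2, 0, 2)
  hex 15: (-3, 1, 2)
  hex 16: (-4, 2, 2)
  hex 17: (-5, 2, 3)
  hex 18: (-6, 2, 4)
  hex 19: (-7, 2, 5)
  hex 20: (-8, 2, 6)
  hex 21: (-8, 1, 7)
  hex 22: (-8, 0, 8)
  hex 23: (-8, -1, 9)
Sorted: 24 hexes.

Answer: -8 -2 10
-8 -1 9
-8 0 8
-8 1 7
-8 2 6
-7 -3 10
-7 2 5
-6 -4 10
-6 2 4
-5 -5 10
-5 2 3
-4 -6 10
-4 2 2
-3 -6 9
-3 1 2
-2 -6 8
-2 0 2
-1 -6 7
-1 -1 2
0 -6 6
0 -5 5
0 -4 4
0 -3 3
0 -2 2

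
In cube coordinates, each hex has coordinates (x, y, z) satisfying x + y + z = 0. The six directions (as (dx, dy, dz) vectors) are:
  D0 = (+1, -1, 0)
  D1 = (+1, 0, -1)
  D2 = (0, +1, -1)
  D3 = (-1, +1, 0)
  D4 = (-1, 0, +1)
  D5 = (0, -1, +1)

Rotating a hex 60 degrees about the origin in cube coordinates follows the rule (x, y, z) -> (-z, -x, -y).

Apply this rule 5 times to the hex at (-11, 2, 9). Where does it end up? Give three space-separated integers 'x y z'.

Answer: -2 -9 11

Derivation:
Start: (-11, 2, 9)
Step 1: (-11, 2, 9) -> (-(9), -(-11), -(2)) = (-9, 11, -2)
Step 2: (-9, 11, -2) -> (-(-2), -(-9), -(11)) = (2, 9, -11)
Step 3: (2, 9, -11) -> (-(-11), -(2), -(9)) = (11, -2, -9)
Step 4: (11, -2, -9) -> (-(-9), -(11), -(-2)) = (9, -11, 2)
Step 5: (9, -11, 2) -> (-(2), -(9), -(-11)) = (-2, -9, 11)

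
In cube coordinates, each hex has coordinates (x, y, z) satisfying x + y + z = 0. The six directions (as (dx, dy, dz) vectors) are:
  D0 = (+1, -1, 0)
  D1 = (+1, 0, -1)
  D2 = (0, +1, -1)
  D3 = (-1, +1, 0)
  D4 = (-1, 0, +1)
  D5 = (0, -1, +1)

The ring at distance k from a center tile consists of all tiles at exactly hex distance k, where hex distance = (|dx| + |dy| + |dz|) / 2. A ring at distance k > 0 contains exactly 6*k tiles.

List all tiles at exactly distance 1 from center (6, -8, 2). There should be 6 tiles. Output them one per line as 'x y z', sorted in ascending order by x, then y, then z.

Walk ring at distance 1 from (6, -8, 2):
Start at center + D4*1 = (5, -8, 3)
  hex 0: (5, -8, 3)
  hex 1: (6, -9, 3)
  hex 2: (7, -9, 2)
  hex 3: (7, -8, 1)
  hex 4: (6, -7, 1)
  hex 5: (5, -7, 2)
Sorted: 6 hexes.

Answer: 5 -8 3
5 -7 2
6 -9 3
6 -7 1
7 -9 2
7 -8 1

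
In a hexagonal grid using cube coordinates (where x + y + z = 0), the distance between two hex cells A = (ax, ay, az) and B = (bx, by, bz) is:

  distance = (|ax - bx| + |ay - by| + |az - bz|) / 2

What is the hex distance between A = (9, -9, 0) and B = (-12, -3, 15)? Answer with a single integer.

Answer: 21

Derivation:
|ax - bx| = |9 - (-12)| = 21
|ay - by| = |-9 - (-3)| = 6
|az - bz| = |0 - 15| = 15
distance = (21 + 6 + 15) / 2 = 42 / 2 = 21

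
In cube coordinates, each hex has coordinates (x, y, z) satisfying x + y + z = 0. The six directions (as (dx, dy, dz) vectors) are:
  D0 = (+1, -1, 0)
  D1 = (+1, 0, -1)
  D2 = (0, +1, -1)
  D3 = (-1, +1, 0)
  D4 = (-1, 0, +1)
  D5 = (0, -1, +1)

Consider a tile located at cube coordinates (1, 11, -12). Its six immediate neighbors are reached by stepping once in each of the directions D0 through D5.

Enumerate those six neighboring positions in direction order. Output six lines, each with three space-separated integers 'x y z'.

Center: (1, 11, -12). Add each direction:
  D0: (1, 11, -12) + (1, -1, 0) = (2, 10, -12)
  D1: (1, 11, -12) + (1, 0, -1) = (2, 11, -13)
  D2: (1, 11, -12) + (0, 1, -1) = (1, 12, -13)
  D3: (1, 11, -12) + (-1, 1, 0) = (0, 12, -12)
  D4: (1, 11, -12) + (-1, 0, 1) = (0, 11, -11)
  D5: (1, 11, -12) + (0, -1, 1) = (1, 10, -11)

Answer: 2 10 -12
2 11 -13
1 12 -13
0 12 -12
0 11 -11
1 10 -11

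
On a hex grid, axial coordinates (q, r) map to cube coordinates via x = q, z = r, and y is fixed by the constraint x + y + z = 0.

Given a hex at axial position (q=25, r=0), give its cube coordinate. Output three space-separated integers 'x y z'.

Answer: 25 -25 0

Derivation:
x = q = 25
z = r = 0
y = -x - z = -(25) - (0) = -25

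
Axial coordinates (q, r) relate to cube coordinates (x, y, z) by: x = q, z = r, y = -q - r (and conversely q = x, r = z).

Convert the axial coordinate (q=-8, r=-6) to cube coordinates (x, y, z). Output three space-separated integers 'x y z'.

Answer: -8 14 -6

Derivation:
x = q = -8
z = r = -6
y = -x - z = -(-8) - (-6) = 14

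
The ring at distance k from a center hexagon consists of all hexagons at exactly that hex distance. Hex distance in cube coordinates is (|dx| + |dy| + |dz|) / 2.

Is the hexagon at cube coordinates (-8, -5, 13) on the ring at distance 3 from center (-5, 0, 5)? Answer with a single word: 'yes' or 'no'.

Answer: no

Derivation:
|px - cx| = |-8 - (-5)| = 3
|py - cy| = |-5 - 0| = 5
|pz - cz| = |13 - 5| = 8
distance = (3+5+8)/2 = 16/2 = 8
radius = 3; distance != radius -> no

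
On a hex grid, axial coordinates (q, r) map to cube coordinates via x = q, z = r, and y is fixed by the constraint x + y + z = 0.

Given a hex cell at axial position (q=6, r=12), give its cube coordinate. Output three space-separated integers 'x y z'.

Answer: 6 -18 12

Derivation:
x = q = 6
z = r = 12
y = -x - z = -(6) - (12) = -18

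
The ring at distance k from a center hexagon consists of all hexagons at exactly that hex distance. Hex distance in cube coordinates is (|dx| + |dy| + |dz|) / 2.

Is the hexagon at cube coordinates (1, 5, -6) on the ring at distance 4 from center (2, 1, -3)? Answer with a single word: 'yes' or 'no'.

Answer: yes

Derivation:
|px - cx| = |1 - 2| = 1
|py - cy| = |5 - 1| = 4
|pz - cz| = |-6 - (-3)| = 3
distance = (1+4+3)/2 = 8/2 = 4
radius = 4; distance == radius -> yes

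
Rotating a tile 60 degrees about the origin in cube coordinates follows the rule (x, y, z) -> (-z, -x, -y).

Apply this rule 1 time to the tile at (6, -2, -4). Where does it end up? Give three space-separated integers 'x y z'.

Start: (6, -2, -4)
Step 1: (6, -2, -4) -> (-(-4), -(6), -(-2)) = (4, -6, 2)

Answer: 4 -6 2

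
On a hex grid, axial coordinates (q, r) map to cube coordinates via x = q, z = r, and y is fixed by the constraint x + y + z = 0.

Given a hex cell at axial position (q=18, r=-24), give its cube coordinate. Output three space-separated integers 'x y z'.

Answer: 18 6 -24

Derivation:
x = q = 18
z = r = -24
y = -x - z = -(18) - (-24) = 6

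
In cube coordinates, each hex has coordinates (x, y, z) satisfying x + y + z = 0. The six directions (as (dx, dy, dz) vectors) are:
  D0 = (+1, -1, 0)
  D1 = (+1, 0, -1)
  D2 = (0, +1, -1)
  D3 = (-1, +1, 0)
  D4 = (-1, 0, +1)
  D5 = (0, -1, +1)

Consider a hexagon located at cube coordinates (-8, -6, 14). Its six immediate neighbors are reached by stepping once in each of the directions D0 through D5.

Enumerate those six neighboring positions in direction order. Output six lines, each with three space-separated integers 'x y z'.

Answer: -7 -7 14
-7 -6 13
-8 -5 13
-9 -5 14
-9 -6 15
-8 -7 15

Derivation:
Center: (-8, -6, 14). Add each direction:
  D0: (-8, -6, 14) + (1, -1, 0) = (-7, -7, 14)
  D1: (-8, -6, 14) + (1, 0, -1) = (-7, -6, 13)
  D2: (-8, -6, 14) + (0, 1, -1) = (-8, -5, 13)
  D3: (-8, -6, 14) + (-1, 1, 0) = (-9, -5, 14)
  D4: (-8, -6, 14) + (-1, 0, 1) = (-9, -6, 15)
  D5: (-8, -6, 14) + (0, -1, 1) = (-8, -7, 15)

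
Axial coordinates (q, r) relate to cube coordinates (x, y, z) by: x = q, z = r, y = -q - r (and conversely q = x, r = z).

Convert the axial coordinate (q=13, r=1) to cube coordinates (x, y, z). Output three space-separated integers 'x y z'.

x = q = 13
z = r = 1
y = -x - z = -(13) - (1) = -14

Answer: 13 -14 1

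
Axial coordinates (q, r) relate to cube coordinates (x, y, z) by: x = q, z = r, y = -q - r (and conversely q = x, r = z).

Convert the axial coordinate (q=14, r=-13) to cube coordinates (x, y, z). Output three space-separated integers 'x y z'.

x = q = 14
z = r = -13
y = -x - z = -(14) - (-13) = -1

Answer: 14 -1 -13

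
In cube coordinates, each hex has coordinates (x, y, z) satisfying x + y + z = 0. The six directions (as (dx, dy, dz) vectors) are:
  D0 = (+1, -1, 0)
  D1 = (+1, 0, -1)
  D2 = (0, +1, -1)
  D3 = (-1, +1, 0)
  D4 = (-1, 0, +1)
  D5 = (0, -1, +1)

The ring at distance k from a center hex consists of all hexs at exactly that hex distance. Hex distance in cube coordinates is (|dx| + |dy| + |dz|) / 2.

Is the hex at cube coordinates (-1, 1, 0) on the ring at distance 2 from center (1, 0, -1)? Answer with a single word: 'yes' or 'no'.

|px - cx| = |-1 - 1| = 2
|py - cy| = |1 - 0| = 1
|pz - cz| = |0 - (-1)| = 1
distance = (2+1+1)/2 = 4/2 = 2
radius = 2; distance == radius -> yes

Answer: yes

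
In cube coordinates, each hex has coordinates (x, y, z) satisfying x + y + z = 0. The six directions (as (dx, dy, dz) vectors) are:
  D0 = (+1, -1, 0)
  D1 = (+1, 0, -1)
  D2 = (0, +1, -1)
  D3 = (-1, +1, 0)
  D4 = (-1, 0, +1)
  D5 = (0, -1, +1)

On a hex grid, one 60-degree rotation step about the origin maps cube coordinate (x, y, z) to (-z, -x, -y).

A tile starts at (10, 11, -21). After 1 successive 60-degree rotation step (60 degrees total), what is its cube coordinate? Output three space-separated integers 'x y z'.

Start: (10, 11, -21)
Step 1: (10, 11, -21) -> (-(-21), -(10), -(11)) = (21, -10, -11)

Answer: 21 -10 -11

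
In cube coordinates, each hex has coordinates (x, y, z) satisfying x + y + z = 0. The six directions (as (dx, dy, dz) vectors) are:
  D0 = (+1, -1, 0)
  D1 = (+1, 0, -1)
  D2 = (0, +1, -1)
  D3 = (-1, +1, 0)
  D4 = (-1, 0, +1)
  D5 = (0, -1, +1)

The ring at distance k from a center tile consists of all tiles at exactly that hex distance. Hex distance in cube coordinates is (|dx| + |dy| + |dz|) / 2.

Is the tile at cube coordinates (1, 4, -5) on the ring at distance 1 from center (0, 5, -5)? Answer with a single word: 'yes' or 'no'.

|px - cx| = |1 - 0| = 1
|py - cy| = |4 - 5| = 1
|pz - cz| = |-5 - (-5)| = 0
distance = (1+1+0)/2 = 2/2 = 1
radius = 1; distance == radius -> yes

Answer: yes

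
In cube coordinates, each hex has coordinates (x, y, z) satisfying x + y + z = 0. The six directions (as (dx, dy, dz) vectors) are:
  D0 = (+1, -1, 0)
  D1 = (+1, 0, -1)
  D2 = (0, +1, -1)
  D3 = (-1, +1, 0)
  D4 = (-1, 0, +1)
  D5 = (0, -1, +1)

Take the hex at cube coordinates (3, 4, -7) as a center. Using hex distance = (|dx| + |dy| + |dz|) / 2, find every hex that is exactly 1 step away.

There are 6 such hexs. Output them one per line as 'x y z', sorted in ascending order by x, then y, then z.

Walk ring at distance 1 from (3, 4, -7):
Start at center + D4*1 = (2, 4, -6)
  hex 0: (2, 4, -6)
  hex 1: (3, 3, -6)
  hex 2: (4, 3, -7)
  hex 3: (4, 4, -8)
  hex 4: (3, 5, -8)
  hex 5: (2, 5, -7)
Sorted: 6 hexes.

Answer: 2 4 -6
2 5 -7
3 3 -6
3 5 -8
4 3 -7
4 4 -8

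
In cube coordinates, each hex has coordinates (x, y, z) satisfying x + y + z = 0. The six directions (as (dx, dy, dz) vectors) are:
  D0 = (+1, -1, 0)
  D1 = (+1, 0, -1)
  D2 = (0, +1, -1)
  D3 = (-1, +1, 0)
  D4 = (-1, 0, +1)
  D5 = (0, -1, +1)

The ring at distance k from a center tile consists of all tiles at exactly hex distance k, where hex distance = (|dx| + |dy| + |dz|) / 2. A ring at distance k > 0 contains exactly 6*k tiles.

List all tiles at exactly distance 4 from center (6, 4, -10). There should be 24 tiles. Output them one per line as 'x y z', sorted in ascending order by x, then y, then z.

Walk ring at distance 4 from (6, 4, -10):
Start at center + D4*4 = (2, 4, -6)
  hex 0: (2, 4, -6)
  hex 1: (3, 3, -6)
  hex 2: (4, 2, -6)
  hex 3: (5, 1, -6)
  hex 4: (6, 0, -6)
  hex 5: (7, 0, -7)
  hex 6: (8, 0, -8)
  hex 7: (9, 0, -9)
  hex 8: (10, 0, -10)
  hex 9: (10, 1, -11)
  hex 10: (10, 2, -12)
  hex 11: (10, 3, -13)
  hex 12: (10, 4, -14)
  hex 13: (9, 5, -14)
  hex 14: (8, 6, -14)
  hex 15: (7, 7, -14)
  hex 16: (6, 8, -14)
  hex 17: (5, 8, -13)
  hex 18: (4, 8, -12)
  hex 19: (3, 8, -11)
  hex 20: (2, 8, -10)
  hex 21: (2, 7, -9)
  hex 22: (2, 6, -8)
  hex 23: (2, 5, -7)
Sorted: 24 hexes.

Answer: 2 4 -6
2 5 -7
2 6 -8
2 7 -9
2 8 -10
3 3 -6
3 8 -11
4 2 -6
4 8 -12
5 1 -6
5 8 -13
6 0 -6
6 8 -14
7 0 -7
7 7 -14
8 0 -8
8 6 -14
9 0 -9
9 5 -14
10 0 -10
10 1 -11
10 2 -12
10 3 -13
10 4 -14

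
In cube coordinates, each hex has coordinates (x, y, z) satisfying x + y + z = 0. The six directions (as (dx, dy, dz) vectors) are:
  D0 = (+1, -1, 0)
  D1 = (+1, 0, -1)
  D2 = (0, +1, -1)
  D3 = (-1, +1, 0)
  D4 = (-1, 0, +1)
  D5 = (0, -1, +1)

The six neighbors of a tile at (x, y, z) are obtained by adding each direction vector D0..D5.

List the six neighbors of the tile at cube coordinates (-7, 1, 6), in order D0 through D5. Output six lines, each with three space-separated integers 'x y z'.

Answer: -6 0 6
-6 1 5
-7 2 5
-8 2 6
-8 1 7
-7 0 7

Derivation:
Center: (-7, 1, 6). Add each direction:
  D0: (-7, 1, 6) + (1, -1, 0) = (-6, 0, 6)
  D1: (-7, 1, 6) + (1, 0, -1) = (-6, 1, 5)
  D2: (-7, 1, 6) + (0, 1, -1) = (-7, 2, 5)
  D3: (-7, 1, 6) + (-1, 1, 0) = (-8, 2, 6)
  D4: (-7, 1, 6) + (-1, 0, 1) = (-8, 1, 7)
  D5: (-7, 1, 6) + (0, -1, 1) = (-7, 0, 7)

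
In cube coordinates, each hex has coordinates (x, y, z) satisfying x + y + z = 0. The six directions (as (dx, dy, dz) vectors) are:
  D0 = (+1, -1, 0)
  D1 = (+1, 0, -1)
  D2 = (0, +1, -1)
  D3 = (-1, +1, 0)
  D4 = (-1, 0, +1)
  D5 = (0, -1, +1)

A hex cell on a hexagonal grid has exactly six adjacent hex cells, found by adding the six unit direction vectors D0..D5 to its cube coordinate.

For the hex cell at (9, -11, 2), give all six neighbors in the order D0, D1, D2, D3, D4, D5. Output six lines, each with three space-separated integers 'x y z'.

Answer: 10 -12 2
10 -11 1
9 -10 1
8 -10 2
8 -11 3
9 -12 3

Derivation:
Center: (9, -11, 2). Add each direction:
  D0: (9, -11, 2) + (1, -1, 0) = (10, -12, 2)
  D1: (9, -11, 2) + (1, 0, -1) = (10, -11, 1)
  D2: (9, -11, 2) + (0, 1, -1) = (9, -10, 1)
  D3: (9, -11, 2) + (-1, 1, 0) = (8, -10, 2)
  D4: (9, -11, 2) + (-1, 0, 1) = (8, -11, 3)
  D5: (9, -11, 2) + (0, -1, 1) = (9, -12, 3)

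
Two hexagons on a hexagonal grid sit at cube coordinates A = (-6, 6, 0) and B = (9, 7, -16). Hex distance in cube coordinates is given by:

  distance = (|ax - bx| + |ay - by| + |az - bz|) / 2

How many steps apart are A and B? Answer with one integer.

|ax - bx| = |-6 - 9| = 15
|ay - by| = |6 - 7| = 1
|az - bz| = |0 - (-16)| = 16
distance = (15 + 1 + 16) / 2 = 32 / 2 = 16

Answer: 16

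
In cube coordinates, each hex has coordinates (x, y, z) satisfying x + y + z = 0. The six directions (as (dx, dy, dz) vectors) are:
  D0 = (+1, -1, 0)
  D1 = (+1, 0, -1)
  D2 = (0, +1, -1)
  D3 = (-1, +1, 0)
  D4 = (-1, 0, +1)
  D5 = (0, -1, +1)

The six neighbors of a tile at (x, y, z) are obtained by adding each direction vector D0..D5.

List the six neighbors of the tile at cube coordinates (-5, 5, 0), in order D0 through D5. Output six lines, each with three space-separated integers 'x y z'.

Center: (-5, 5, 0). Add each direction:
  D0: (-5, 5, 0) + (1, -1, 0) = (-4, 4, 0)
  D1: (-5, 5, 0) + (1, 0, -1) = (-4, 5, -1)
  D2: (-5, 5, 0) + (0, 1, -1) = (-5, 6, -1)
  D3: (-5, 5, 0) + (-1, 1, 0) = (-6, 6, 0)
  D4: (-5, 5, 0) + (-1, 0, 1) = (-6, 5, 1)
  D5: (-5, 5, 0) + (0, -1, 1) = (-5, 4, 1)

Answer: -4 4 0
-4 5 -1
-5 6 -1
-6 6 0
-6 5 1
-5 4 1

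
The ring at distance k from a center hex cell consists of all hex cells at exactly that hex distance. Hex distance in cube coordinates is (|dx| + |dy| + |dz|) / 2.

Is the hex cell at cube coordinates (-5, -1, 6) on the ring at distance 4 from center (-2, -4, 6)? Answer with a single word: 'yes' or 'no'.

|px - cx| = |-5 - (-2)| = 3
|py - cy| = |-1 - (-4)| = 3
|pz - cz| = |6 - 6| = 0
distance = (3+3+0)/2 = 6/2 = 3
radius = 4; distance != radius -> no

Answer: no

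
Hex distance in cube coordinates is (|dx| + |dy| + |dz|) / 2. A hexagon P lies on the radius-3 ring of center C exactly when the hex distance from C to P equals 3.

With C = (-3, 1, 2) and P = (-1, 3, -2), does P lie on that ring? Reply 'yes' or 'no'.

Answer: no

Derivation:
|px - cx| = |-1 - (-3)| = 2
|py - cy| = |3 - 1| = 2
|pz - cz| = |-2 - 2| = 4
distance = (2+2+4)/2 = 8/2 = 4
radius = 3; distance != radius -> no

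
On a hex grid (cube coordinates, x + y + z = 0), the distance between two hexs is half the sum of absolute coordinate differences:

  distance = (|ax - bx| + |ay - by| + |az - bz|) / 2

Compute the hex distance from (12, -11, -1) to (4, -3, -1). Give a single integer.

|ax - bx| = |12 - 4| = 8
|ay - by| = |-11 - (-3)| = 8
|az - bz| = |-1 - (-1)| = 0
distance = (8 + 8 + 0) / 2 = 16 / 2 = 8

Answer: 8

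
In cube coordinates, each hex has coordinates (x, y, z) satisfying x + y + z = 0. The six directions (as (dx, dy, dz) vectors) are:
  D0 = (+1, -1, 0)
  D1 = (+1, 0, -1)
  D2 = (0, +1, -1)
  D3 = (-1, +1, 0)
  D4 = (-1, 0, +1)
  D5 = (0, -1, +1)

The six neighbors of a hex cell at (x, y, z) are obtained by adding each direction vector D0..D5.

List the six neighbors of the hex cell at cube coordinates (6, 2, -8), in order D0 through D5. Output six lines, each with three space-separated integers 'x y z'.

Center: (6, 2, -8). Add each direction:
  D0: (6, 2, -8) + (1, -1, 0) = (7, 1, -8)
  D1: (6, 2, -8) + (1, 0, -1) = (7, 2, -9)
  D2: (6, 2, -8) + (0, 1, -1) = (6, 3, -9)
  D3: (6, 2, -8) + (-1, 1, 0) = (5, 3, -8)
  D4: (6, 2, -8) + (-1, 0, 1) = (5, 2, -7)
  D5: (6, 2, -8) + (0, -1, 1) = (6, 1, -7)

Answer: 7 1 -8
7 2 -9
6 3 -9
5 3 -8
5 2 -7
6 1 -7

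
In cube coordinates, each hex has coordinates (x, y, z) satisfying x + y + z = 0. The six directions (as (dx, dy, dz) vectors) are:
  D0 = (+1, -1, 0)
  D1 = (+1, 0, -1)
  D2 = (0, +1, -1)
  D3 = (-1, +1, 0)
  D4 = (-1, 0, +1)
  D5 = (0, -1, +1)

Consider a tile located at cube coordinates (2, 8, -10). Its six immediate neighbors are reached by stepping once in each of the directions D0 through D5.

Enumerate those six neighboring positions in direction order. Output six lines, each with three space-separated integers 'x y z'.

Answer: 3 7 -10
3 8 -11
2 9 -11
1 9 -10
1 8 -9
2 7 -9

Derivation:
Center: (2, 8, -10). Add each direction:
  D0: (2, 8, -10) + (1, -1, 0) = (3, 7, -10)
  D1: (2, 8, -10) + (1, 0, -1) = (3, 8, -11)
  D2: (2, 8, -10) + (0, 1, -1) = (2, 9, -11)
  D3: (2, 8, -10) + (-1, 1, 0) = (1, 9, -10)
  D4: (2, 8, -10) + (-1, 0, 1) = (1, 8, -9)
  D5: (2, 8, -10) + (0, -1, 1) = (2, 7, -9)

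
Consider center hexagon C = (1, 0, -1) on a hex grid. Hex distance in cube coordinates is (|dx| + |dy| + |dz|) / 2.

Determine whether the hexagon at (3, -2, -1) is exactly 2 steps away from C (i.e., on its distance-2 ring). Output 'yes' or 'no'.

Answer: yes

Derivation:
|px - cx| = |3 - 1| = 2
|py - cy| = |-2 - 0| = 2
|pz - cz| = |-1 - (-1)| = 0
distance = (2+2+0)/2 = 4/2 = 2
radius = 2; distance == radius -> yes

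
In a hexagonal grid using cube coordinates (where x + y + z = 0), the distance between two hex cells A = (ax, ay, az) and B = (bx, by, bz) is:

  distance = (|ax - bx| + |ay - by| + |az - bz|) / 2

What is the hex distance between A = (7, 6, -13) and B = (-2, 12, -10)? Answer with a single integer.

|ax - bx| = |7 - (-2)| = 9
|ay - by| = |6 - 12| = 6
|az - bz| = |-13 - (-10)| = 3
distance = (9 + 6 + 3) / 2 = 18 / 2 = 9

Answer: 9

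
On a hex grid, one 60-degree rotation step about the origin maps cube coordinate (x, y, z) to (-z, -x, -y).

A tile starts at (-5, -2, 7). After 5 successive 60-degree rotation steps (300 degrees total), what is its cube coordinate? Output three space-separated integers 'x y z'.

Start: (-5, -2, 7)
Step 1: (-5, -2, 7) -> (-(7), -(-5), -(-2)) = (-7, 5, 2)
Step 2: (-7, 5, 2) -> (-(2), -(-7), -(5)) = (-2, 7, -5)
Step 3: (-2, 7, -5) -> (-(-5), -(-2), -(7)) = (5, 2, -7)
Step 4: (5, 2, -7) -> (-(-7), -(5), -(2)) = (7, -5, -2)
Step 5: (7, -5, -2) -> (-(-2), -(7), -(-5)) = (2, -7, 5)

Answer: 2 -7 5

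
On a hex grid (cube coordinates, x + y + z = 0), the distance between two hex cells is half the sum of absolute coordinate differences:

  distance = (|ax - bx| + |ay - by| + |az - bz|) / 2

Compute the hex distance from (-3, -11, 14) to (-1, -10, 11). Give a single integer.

Answer: 3

Derivation:
|ax - bx| = |-3 - (-1)| = 2
|ay - by| = |-11 - (-10)| = 1
|az - bz| = |14 - 11| = 3
distance = (2 + 1 + 3) / 2 = 6 / 2 = 3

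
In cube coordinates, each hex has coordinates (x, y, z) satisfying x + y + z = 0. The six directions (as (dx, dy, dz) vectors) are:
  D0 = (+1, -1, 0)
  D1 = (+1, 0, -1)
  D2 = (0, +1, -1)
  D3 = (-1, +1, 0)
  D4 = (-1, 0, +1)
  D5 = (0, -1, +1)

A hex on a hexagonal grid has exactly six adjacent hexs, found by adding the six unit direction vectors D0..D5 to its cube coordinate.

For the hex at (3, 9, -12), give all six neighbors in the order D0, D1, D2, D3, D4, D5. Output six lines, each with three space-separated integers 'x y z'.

Center: (3, 9, -12). Add each direction:
  D0: (3, 9, -12) + (1, -1, 0) = (4, 8, -12)
  D1: (3, 9, -12) + (1, 0, -1) = (4, 9, -13)
  D2: (3, 9, -12) + (0, 1, -1) = (3, 10, -13)
  D3: (3, 9, -12) + (-1, 1, 0) = (2, 10, -12)
  D4: (3, 9, -12) + (-1, 0, 1) = (2, 9, -11)
  D5: (3, 9, -12) + (0, -1, 1) = (3, 8, -11)

Answer: 4 8 -12
4 9 -13
3 10 -13
2 10 -12
2 9 -11
3 8 -11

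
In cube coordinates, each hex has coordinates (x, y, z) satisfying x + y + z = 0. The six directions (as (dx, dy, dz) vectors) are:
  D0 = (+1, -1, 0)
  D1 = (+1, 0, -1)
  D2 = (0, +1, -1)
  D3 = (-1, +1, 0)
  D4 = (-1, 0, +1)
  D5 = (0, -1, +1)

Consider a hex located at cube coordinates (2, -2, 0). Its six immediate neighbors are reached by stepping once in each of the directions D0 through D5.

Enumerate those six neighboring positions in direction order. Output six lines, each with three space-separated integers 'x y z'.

Answer: 3 -3 0
3 -2 -1
2 -1 -1
1 -1 0
1 -2 1
2 -3 1

Derivation:
Center: (2, -2, 0). Add each direction:
  D0: (2, -2, 0) + (1, -1, 0) = (3, -3, 0)
  D1: (2, -2, 0) + (1, 0, -1) = (3, -2, -1)
  D2: (2, -2, 0) + (0, 1, -1) = (2, -1, -1)
  D3: (2, -2, 0) + (-1, 1, 0) = (1, -1, 0)
  D4: (2, -2, 0) + (-1, 0, 1) = (1, -2, 1)
  D5: (2, -2, 0) + (0, -1, 1) = (2, -3, 1)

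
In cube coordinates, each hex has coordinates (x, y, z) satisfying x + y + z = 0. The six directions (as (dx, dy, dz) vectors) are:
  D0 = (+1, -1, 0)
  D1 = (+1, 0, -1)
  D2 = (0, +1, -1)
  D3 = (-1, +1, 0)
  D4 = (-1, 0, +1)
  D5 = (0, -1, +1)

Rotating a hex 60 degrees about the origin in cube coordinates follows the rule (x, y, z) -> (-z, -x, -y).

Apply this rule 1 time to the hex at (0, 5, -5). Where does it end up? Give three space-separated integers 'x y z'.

Start: (0, 5, -5)
Step 1: (0, 5, -5) -> (-(-5), -(0), -(5)) = (5, 0, -5)

Answer: 5 0 -5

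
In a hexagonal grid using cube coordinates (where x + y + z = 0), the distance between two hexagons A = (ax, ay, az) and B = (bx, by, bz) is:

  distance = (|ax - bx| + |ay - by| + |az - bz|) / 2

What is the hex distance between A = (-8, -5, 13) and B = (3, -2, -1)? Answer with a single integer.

Answer: 14

Derivation:
|ax - bx| = |-8 - 3| = 11
|ay - by| = |-5 - (-2)| = 3
|az - bz| = |13 - (-1)| = 14
distance = (11 + 3 + 14) / 2 = 28 / 2 = 14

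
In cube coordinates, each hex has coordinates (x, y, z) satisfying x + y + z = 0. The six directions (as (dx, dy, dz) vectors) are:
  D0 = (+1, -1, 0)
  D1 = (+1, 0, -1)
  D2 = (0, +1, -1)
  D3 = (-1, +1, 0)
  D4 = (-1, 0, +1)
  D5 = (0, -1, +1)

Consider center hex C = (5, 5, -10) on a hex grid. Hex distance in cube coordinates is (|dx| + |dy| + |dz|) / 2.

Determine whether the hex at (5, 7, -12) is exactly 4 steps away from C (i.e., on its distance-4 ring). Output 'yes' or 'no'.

Answer: no

Derivation:
|px - cx| = |5 - 5| = 0
|py - cy| = |7 - 5| = 2
|pz - cz| = |-12 - (-10)| = 2
distance = (0+2+2)/2 = 4/2 = 2
radius = 4; distance != radius -> no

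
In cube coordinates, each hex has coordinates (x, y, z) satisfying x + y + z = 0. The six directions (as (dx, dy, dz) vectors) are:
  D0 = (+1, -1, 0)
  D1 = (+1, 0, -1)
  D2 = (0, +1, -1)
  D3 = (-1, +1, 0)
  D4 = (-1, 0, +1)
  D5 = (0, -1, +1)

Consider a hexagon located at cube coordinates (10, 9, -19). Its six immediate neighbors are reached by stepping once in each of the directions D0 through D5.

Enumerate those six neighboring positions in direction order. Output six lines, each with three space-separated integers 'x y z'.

Answer: 11 8 -19
11 9 -20
10 10 -20
9 10 -19
9 9 -18
10 8 -18

Derivation:
Center: (10, 9, -19). Add each direction:
  D0: (10, 9, -19) + (1, -1, 0) = (11, 8, -19)
  D1: (10, 9, -19) + (1, 0, -1) = (11, 9, -20)
  D2: (10, 9, -19) + (0, 1, -1) = (10, 10, -20)
  D3: (10, 9, -19) + (-1, 1, 0) = (9, 10, -19)
  D4: (10, 9, -19) + (-1, 0, 1) = (9, 9, -18)
  D5: (10, 9, -19) + (0, -1, 1) = (10, 8, -18)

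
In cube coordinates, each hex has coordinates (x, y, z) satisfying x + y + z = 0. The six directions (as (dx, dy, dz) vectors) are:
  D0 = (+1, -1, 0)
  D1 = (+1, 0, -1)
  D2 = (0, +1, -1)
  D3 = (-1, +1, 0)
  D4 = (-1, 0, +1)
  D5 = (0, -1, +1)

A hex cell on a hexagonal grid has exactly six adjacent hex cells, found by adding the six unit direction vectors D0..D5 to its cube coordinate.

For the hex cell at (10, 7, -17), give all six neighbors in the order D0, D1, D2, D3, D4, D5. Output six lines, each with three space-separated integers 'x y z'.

Answer: 11 6 -17
11 7 -18
10 8 -18
9 8 -17
9 7 -16
10 6 -16

Derivation:
Center: (10, 7, -17). Add each direction:
  D0: (10, 7, -17) + (1, -1, 0) = (11, 6, -17)
  D1: (10, 7, -17) + (1, 0, -1) = (11, 7, -18)
  D2: (10, 7, -17) + (0, 1, -1) = (10, 8, -18)
  D3: (10, 7, -17) + (-1, 1, 0) = (9, 8, -17)
  D4: (10, 7, -17) + (-1, 0, 1) = (9, 7, -16)
  D5: (10, 7, -17) + (0, -1, 1) = (10, 6, -16)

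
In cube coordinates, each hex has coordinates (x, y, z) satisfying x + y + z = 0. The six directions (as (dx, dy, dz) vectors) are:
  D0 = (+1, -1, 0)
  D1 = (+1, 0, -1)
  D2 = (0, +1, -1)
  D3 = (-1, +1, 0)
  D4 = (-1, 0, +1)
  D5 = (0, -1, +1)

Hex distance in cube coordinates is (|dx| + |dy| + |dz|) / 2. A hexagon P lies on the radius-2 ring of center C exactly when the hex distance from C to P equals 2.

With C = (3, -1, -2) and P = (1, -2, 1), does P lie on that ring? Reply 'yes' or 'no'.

Answer: no

Derivation:
|px - cx| = |1 - 3| = 2
|py - cy| = |-2 - (-1)| = 1
|pz - cz| = |1 - (-2)| = 3
distance = (2+1+3)/2 = 6/2 = 3
radius = 2; distance != radius -> no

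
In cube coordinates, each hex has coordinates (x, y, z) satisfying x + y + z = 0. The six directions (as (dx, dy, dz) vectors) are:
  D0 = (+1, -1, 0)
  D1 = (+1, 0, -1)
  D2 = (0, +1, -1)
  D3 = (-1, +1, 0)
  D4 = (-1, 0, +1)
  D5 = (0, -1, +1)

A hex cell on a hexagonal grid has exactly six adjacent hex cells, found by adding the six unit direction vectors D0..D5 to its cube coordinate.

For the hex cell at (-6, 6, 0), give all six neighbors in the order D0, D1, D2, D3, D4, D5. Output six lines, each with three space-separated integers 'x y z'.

Center: (-6, 6, 0). Add each direction:
  D0: (-6, 6, 0) + (1, -1, 0) = (-5, 5, 0)
  D1: (-6, 6, 0) + (1, 0, -1) = (-5, 6, -1)
  D2: (-6, 6, 0) + (0, 1, -1) = (-6, 7, -1)
  D3: (-6, 6, 0) + (-1, 1, 0) = (-7, 7, 0)
  D4: (-6, 6, 0) + (-1, 0, 1) = (-7, 6, 1)
  D5: (-6, 6, 0) + (0, -1, 1) = (-6, 5, 1)

Answer: -5 5 0
-5 6 -1
-6 7 -1
-7 7 0
-7 6 1
-6 5 1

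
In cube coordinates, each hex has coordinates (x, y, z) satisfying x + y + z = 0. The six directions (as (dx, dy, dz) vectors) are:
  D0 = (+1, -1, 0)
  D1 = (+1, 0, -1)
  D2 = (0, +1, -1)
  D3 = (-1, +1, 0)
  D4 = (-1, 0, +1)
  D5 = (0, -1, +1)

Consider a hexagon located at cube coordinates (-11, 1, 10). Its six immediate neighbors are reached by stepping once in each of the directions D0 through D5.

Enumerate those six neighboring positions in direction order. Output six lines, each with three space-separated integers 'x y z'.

Answer: -10 0 10
-10 1 9
-11 2 9
-12 2 10
-12 1 11
-11 0 11

Derivation:
Center: (-11, 1, 10). Add each direction:
  D0: (-11, 1, 10) + (1, -1, 0) = (-10, 0, 10)
  D1: (-11, 1, 10) + (1, 0, -1) = (-10, 1, 9)
  D2: (-11, 1, 10) + (0, 1, -1) = (-11, 2, 9)
  D3: (-11, 1, 10) + (-1, 1, 0) = (-12, 2, 10)
  D4: (-11, 1, 10) + (-1, 0, 1) = (-12, 1, 11)
  D5: (-11, 1, 10) + (0, -1, 1) = (-11, 0, 11)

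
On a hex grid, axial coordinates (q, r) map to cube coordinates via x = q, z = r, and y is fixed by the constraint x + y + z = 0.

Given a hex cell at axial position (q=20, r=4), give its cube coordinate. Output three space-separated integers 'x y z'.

x = q = 20
z = r = 4
y = -x - z = -(20) - (4) = -24

Answer: 20 -24 4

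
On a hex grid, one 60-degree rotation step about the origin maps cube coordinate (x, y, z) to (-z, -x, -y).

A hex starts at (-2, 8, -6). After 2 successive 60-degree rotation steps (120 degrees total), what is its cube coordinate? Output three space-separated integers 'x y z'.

Answer: 8 -6 -2

Derivation:
Start: (-2, 8, -6)
Step 1: (-2, 8, -6) -> (-(-6), -(-2), -(8)) = (6, 2, -8)
Step 2: (6, 2, -8) -> (-(-8), -(6), -(2)) = (8, -6, -2)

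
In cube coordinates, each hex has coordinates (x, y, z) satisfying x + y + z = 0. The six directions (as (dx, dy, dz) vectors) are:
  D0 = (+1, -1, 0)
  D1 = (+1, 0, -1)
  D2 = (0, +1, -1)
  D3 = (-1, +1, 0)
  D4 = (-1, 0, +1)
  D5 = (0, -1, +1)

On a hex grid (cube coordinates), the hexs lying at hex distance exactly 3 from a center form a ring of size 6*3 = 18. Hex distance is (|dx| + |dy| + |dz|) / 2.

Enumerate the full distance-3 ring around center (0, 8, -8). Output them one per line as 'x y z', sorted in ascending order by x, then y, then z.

Answer: -3 8 -5
-3 9 -6
-3 10 -7
-3 11 -8
-2 7 -5
-2 11 -9
-1 6 -5
-1 11 -10
0 5 -5
0 11 -11
1 5 -6
1 10 -11
2 5 -7
2 9 -11
3 5 -8
3 6 -9
3 7 -10
3 8 -11

Derivation:
Walk ring at distance 3 from (0, 8, -8):
Start at center + D4*3 = (-3, 8, -5)
  hex 0: (-3, 8, -5)
  hex 1: (-2, 7, -5)
  hex 2: (-1, 6, -5)
  hex 3: (0, 5, -5)
  hex 4: (1, 5, -6)
  hex 5: (2, 5, -7)
  hex 6: (3, 5, -8)
  hex 7: (3, 6, -9)
  hex 8: (3, 7, -10)
  hex 9: (3, 8, -11)
  hex 10: (2, 9, -11)
  hex 11: (1, 10, -11)
  hex 12: (0, 11, -11)
  hex 13: (-1, 11, -10)
  hex 14: (-2, 11, -9)
  hex 15: (-3, 11, -8)
  hex 16: (-3, 10, -7)
  hex 17: (-3, 9, -6)
Sorted: 18 hexes.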